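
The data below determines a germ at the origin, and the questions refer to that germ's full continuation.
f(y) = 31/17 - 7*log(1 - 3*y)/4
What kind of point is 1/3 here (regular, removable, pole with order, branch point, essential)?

The term (-7/4)*log(1 - y/(1/3)) has argument 1 - 1/3/(1/3) = 0 at 1/3: a logarithmic (infinitely-sheeted) branch point; the remaining terms are analytic or single-valued there.

The point is a logarithmic branch point.


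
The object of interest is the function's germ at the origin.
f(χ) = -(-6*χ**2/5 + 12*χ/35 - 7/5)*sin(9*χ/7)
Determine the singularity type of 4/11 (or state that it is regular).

The point is a regular point.

There is no denominator, hence no pole anywhere.
The factor -sin(9*χ/7) is entire.
So the germ continues analytically to 4/11.


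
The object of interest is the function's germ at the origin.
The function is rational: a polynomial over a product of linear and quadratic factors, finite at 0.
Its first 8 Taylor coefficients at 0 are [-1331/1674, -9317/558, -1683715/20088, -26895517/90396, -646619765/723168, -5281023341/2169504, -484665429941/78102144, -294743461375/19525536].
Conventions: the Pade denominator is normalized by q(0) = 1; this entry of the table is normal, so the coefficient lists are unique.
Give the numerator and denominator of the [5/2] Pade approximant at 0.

The Pade approximant has numerator coefficients [-1331/1674, -1871492480/140683797, -20586417280/1266154173, -22645059008/1266154173, -62273912272/3798462519, -342506517496/34186162671]; denominator coefficients [1, -717541/168081, 28328641/6050916].

Taylor coefficients needed (read off): a_0 = -1331/1674, a_1 = -9317/558, a_2 = -1683715/20088, a_3 = -26895517/90396, a_4 = -646619765/723168, a_5 = -5281023341/2169504, a_6 = -484665429941/78102144, a_7 = -294743461375/19525536.
Write the denominator as Q(d) = 1 + q1*d + q2*d^2. Requiring Q*f - P = O(d^8) with deg P <= 5 kills the coefficients of d^6..d^7 in Q*f:
  d^6: a_6 + q1*a_5 + q2*a_4 = 0, i.e. -484665429941/78102144 + (-5281023341/2169504)*q1 + (-646619765/723168)*q2 = 0.
  d^7: a_7 + q1*a_6 + q2*a_5 = 0, i.e. -294743461375/19525536 + (-484665429941/78102144)*q1 + (-5281023341/2169504)*q2 = 0.
Solving this linear system: q1 = -717541/168081, q2 = 28328641/6050916.
The numerator is Q*f truncated at degree 5: P0 = a_0 = -1331/1674; P1 = a_1 + q1*a_0 = -1871492480/140683797; P2 = a_2 + q1*a_1 + q2*a_0 = -20586417280/1266154173; P3 = a_3 + q1*a_2 + q2*a_1 = -22645059008/1266154173; P4 = a_4 + q1*a_3 + q2*a_2 = -62273912272/3798462519; P5 = a_5 + q1*a_4 + q2*a_3 = -342506517496/34186162671.


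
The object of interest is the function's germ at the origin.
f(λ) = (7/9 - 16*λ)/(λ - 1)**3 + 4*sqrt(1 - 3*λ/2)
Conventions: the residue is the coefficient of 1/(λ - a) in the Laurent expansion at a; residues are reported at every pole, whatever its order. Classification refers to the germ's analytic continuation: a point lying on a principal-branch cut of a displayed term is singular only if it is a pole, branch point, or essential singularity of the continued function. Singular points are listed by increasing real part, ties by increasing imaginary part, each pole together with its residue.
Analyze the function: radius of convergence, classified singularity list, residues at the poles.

Denominator factor (λ - 1)^3: pole of order 3 at 1, modulus 1.
Branch term (4)*sqrt(1 - λ/(2/3)): its argument vanishes at λ = 2/3, a square-root branch point, modulus 2/3.
The radius of convergence is the smallest modulus among the singular points: 2/3.
The branch term is analytic at 1 and contributes nothing to the residue; only the rational part matters.
At the order-3 pole 1 set g(λ) = (λ - (1))^3*(rational part) = 7/9 - 16*λ.
Order-3 pole: residue = g''(a)/2; g''(1) = 0, so the residue is 0.
List the singular points by increasing real part (a conjugate pair: the negative imaginary part first).

Radius of convergence at 0: 2/3.
At 2/3: an algebraic (square-root) branch point.
At 1: a pole of order 3; residue 0.


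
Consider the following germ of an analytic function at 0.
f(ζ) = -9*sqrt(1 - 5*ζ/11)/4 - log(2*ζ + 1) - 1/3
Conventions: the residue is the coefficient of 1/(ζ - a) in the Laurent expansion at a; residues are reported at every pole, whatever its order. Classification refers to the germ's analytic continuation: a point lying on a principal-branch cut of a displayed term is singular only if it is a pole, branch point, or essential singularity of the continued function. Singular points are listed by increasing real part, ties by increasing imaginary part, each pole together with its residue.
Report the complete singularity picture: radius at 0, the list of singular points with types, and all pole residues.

Branch term (-9/4)*sqrt(1 - ζ/(11/5)): its argument vanishes at ζ = 11/5, a square-root branch point, modulus 11/5.
Branch term (-1)*log(1 - ζ/(-1/2)): its argument vanishes at ζ = -1/2, a logarithmic branch point, modulus 1/2.
The radius of convergence is the smallest modulus among the singular points: 1/2.
List the singular points by increasing real part (a conjugate pair: the negative imaginary part first).

Radius of convergence at 0: 1/2.
At -1/2: a logarithmic branch point.
At 11/5: an algebraic (square-root) branch point.


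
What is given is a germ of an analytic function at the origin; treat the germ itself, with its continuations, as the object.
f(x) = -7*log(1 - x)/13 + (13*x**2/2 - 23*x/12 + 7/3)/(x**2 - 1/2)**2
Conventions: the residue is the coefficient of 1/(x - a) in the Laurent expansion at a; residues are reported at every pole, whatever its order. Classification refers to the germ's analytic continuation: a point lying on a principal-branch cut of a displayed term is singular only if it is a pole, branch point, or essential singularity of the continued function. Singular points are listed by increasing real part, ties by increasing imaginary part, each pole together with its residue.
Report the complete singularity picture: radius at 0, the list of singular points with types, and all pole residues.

Denominator factor (x**2 - 1/2)^2: discriminant 2, real irrational roots (1/2)*sqrt(2) and -(1/2)*sqrt(2); poles of order 2, moduli (1/2)*sqrt(2) and (1/2)*sqrt(2).
Branch term (-7/13)*log(1 - x/(1)): its argument vanishes at x = 1, a logarithmic branch point, modulus 1.
The radius of convergence is the smallest modulus among the singular points: (1/2)*sqrt(2).
The branch term is analytic at -(1/2)*sqrt(2) and contributes nothing to the residue; only the rational part matters.
The factor x**2 - 1/2 splits as (x - a)(x - a') with a = -(1/2)*sqrt(2), a' = (1/2)*sqrt(2). At the order-2 pole a set g(x) = (x - a)^2*(rational part) = [13*x**2/2 - 23*x/12 + 7/3] / (x - a')^2.
Order-2 pole: residue = g'(a); g'(-(1/2)*sqrt(2)) = -(11/24)*sqrt(2), so the residue is -(11/24)*sqrt(2).
The branch term is analytic at (1/2)*sqrt(2) and contributes nothing to the residue; only the rational part matters.
The factor x**2 - 1/2 splits as (x - a)(x - a') with a = (1/2)*sqrt(2), a' = -(1/2)*sqrt(2). At the order-2 pole a set g(x) = (x - a)^2*(rational part) = [13*x**2/2 - 23*x/12 + 7/3] / (x - a')^2.
Order-2 pole: residue = g'(a); g'((1/2)*sqrt(2)) = (11/24)*sqrt(2), so the residue is (11/24)*sqrt(2).
List the singular points by increasing real part (a conjugate pair: the negative imaginary part first).

Radius of convergence at 0: (1/2)*sqrt(2).
At -(1/2)*sqrt(2): a pole of order 2; residue -(11/24)*sqrt(2).
At (1/2)*sqrt(2): a pole of order 2; residue (11/24)*sqrt(2).
At 1: a logarithmic branch point.


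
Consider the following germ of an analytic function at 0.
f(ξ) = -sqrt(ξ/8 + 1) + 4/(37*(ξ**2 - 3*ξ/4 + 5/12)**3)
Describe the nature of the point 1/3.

Denominator factors: ξ**2 - 3*ξ/4 + 5/12 = 5/18 at ξ = 1/3 — none vanishes.
Branch term sqrt(1 - ξ/(-8)): argument at 1/3 is 25/24, nonzero, so 1/3 is not its branch point (a point on a principal cut is still regular for the continued germ).
So the germ continues analytically to 1/3.

The point is a regular point.


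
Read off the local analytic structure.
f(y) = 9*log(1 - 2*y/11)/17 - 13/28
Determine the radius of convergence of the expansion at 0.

Branch term (9/17)*log(1 - y/(11/2)): its argument vanishes at y = 11/2, a logarithmic branch point, modulus 11/2.
The radius of convergence is the smallest modulus among the singular points: 11/2.

The radius of convergence is 11/2.


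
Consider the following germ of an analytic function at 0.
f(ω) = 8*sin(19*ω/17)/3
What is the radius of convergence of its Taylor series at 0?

The factor sin(19*ω/17) is entire and contributes no finite singular point.
The polynomial part has no poles.
No finite singular points: the Taylor series at 0 converges everywhere.

The radius of convergence is infinite.


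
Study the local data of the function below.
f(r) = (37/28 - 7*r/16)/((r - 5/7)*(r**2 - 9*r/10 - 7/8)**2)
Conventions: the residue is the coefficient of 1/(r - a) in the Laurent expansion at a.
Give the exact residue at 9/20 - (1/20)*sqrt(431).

The factor r**2 - 9*r/10 - 7/8 splits as (r - a)(r - a') with a = 9/20 - (1/20)*sqrt(431), a' = 9/20 + (1/20)*sqrt(431). At the order-2 pole a set g(r) = (r - a)^2*f(r) = [(37/28 - 7*r/16)/(r - 5/7)] / (r - a')^2.
Order-2 pole: residue = g'(a); g'(9/20 - (1/20)*sqrt(431)) = -77518/156025 + (122649953/28983360025)*sqrt(431), so the residue is -77518/156025 + (122649953/28983360025)*sqrt(431).

The residue is -77518/156025 + (122649953/28983360025)*sqrt(431).


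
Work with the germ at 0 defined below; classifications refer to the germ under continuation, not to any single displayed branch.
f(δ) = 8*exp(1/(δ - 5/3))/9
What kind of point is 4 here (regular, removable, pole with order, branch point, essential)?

The point is a regular point.

There is no denominator, hence no pole anywhere.
The essential point of exp(1/(δ - (5/3))) is 5/3, not 4.
So the germ continues analytically to 4.


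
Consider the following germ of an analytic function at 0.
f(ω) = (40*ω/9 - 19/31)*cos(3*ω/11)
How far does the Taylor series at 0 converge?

The factor cos(3*ω/11) is entire and contributes no finite singular point.
The polynomial part has no poles.
No finite singular points: the Taylor series at 0 converges everywhere.

The radius of convergence is infinite.


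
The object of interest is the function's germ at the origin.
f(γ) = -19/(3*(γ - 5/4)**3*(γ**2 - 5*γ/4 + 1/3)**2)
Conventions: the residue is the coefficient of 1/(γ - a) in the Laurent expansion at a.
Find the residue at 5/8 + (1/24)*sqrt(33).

The residue is 33003/32 + (474525/3872)*sqrt(33).

The factor γ**2 - 5*γ/4 + 1/3 splits as (γ - a)(γ - a') with a = 5/8 + (1/24)*sqrt(33), a' = 5/8 - (1/24)*sqrt(33). At the order-2 pole a set g(γ) = (γ - a)^2*f(γ) = [-19/(3*(γ - 5/4)**3)] / (γ - a')^2.
Order-2 pole: residue = g'(a); g'(5/8 + (1/24)*sqrt(33)) = 33003/32 + (474525/3872)*sqrt(33), so the residue is 33003/32 + (474525/3872)*sqrt(33).


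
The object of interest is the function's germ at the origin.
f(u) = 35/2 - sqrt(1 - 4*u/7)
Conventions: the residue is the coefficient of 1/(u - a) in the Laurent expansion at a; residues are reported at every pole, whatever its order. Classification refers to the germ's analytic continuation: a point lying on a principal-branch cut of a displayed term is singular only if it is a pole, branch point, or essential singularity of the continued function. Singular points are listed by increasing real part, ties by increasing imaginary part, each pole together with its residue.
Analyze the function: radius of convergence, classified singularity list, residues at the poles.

Radius of convergence at 0: 7/4.
At 7/4: an algebraic (square-root) branch point.

Branch term (-1)*sqrt(1 - u/(7/4)): its argument vanishes at u = 7/4, a square-root branch point, modulus 7/4.
The radius of convergence is the smallest modulus among the singular points: 7/4.


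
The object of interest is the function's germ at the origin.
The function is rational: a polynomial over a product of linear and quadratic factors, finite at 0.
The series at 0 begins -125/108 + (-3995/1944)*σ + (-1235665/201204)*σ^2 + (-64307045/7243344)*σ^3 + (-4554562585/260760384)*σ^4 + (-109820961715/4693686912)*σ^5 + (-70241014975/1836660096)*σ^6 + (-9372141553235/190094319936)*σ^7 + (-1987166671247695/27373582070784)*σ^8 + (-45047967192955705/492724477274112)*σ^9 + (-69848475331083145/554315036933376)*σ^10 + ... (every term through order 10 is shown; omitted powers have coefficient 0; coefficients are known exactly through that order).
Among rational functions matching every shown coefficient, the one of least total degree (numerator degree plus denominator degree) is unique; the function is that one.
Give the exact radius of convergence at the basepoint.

No rational of total degree below 9 reproduces all 11 coefficients; solving the [2/7] Pade equations on them gives f(σ) = (-38*σ**2/23 - 3*σ/2 - 25/12)/((σ - 9/5)*(σ**2 + σ/6 - 1)**3), whose expansion matches every shown term.
Denominator factor (σ - 9/5): pole of order 1 at 9/5, modulus 9/5.
Denominator factor (σ**2 + σ/6 - 1)^3: discriminant 145/36, real irrational roots -1/12 + (1/12)*sqrt(145) and -1/12 - (1/12)*sqrt(145); poles of order 3, moduli -1/12 + (1/12)*sqrt(145) and 1/12 + (1/12)*sqrt(145).
The radius of convergence is the smallest modulus among the singular points: -1/12 + (1/12)*sqrt(145).

The radius of convergence is -1/12 + (1/12)*sqrt(145).


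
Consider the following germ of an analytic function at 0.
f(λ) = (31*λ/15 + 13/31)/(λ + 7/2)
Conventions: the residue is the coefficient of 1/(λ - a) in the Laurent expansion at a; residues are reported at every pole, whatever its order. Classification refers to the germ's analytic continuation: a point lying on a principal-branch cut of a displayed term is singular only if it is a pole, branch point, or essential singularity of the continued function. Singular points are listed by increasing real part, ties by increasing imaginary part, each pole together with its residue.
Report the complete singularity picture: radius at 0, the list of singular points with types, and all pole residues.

Radius of convergence at 0: 7/2.
At -7/2: a pole of order 1; residue -6337/930.

Denominator factor (λ + 7/2): pole of order 1 at -7/2, modulus 7/2.
The radius of convergence is the smallest modulus among the singular points: 7/2.
At the order-1 pole -7/2 set g(λ) = (λ - (-7/2))*f(λ) = 31*λ/15 + 13/31.
Simple pole: residue = g(a) at a = -7/2, which is -6337/930.


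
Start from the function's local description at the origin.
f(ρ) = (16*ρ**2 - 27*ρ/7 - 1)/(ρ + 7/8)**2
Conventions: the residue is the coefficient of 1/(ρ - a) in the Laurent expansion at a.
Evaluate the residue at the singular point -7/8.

At the order-2 pole -7/8 set g(ρ) = (ρ - (-7/8))^2*f(ρ) = 16*ρ**2 - 27*ρ/7 - 1.
Order-2 pole: residue = g'(a); g'(-7/8) = -223/7, so the residue is -223/7.

The residue is -223/7.


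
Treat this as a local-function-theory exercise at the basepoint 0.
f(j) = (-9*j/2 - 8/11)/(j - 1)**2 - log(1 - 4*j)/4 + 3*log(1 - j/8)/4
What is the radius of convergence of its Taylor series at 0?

The radius of convergence is 1/4.

Denominator factor (j - 1)^2: pole of order 2 at 1, modulus 1.
Branch term (3/4)*log(1 - j/(8)): its argument vanishes at j = 8, a logarithmic branch point, modulus 8.
Branch term (-1/4)*log(1 - j/(1/4)): its argument vanishes at j = 1/4, a logarithmic branch point, modulus 1/4.
The radius of convergence is the smallest modulus among the singular points: 1/4.


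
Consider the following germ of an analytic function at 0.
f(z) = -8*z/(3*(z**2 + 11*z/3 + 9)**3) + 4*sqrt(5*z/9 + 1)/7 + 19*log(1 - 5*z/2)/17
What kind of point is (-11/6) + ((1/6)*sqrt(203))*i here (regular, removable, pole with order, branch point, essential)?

The point is a pole of order 3.

The denominator factor z**2 + 11*z/3 + 9 vanishes at (-11/6) + ((1/6)*sqrt(203))*i and appears to the power 3; the numerator there equals (44/9) - ((4/9)*sqrt(203))*i, nonzero, and no other factor vanishes.
The branch terms are analytic at this point.
Hence a pole whose order is the multiplicity, 3.


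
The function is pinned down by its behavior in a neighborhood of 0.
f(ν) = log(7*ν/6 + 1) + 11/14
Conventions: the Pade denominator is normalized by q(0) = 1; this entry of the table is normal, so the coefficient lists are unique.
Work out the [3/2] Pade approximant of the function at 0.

Taylor coefficients needed (expand at 0): a_0 = 11/14, a_1 = 7/6, a_2 = -49/72, a_3 = 343/648, a_4 = -2401/5184, a_5 = 16807/38880.
Write the denominator as Q(ν) = 1 + q1*ν + q2*ν^2. Requiring Q*f - P = O(ν^6) with deg P <= 3 kills the coefficients of ν^4..ν^5 in Q*f:
  ν^4: a_4 + q1*a_3 + q2*a_2 = 0, i.e. -2401/5184 + (343/648)*q1 + (-49/72)*q2 = 0.
  ν^5: a_5 + q1*a_4 + q2*a_3 = 0, i.e. 16807/38880 + (-2401/5184)*q1 + (343/648)*q2 = 0.
Solving this linear system: q1 = 7/5, q2 = 49/120.
The numerator is Q*f truncated at degree 3: P0 = a_0 = 11/14; P1 = a_1 + q1*a_0 = 34/15; P2 = a_2 + q1*a_1 + q2*a_0 = 917/720; P3 = a_3 + q1*a_2 + q2*a_1 = 343/6480.

The Pade approximant has numerator coefficients [11/14, 34/15, 917/720, 343/6480]; denominator coefficients [1, 7/5, 49/120].


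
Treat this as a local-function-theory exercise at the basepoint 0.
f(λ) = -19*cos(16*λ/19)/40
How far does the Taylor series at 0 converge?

The radius of convergence is infinite.

The factor cos(16*λ/19) is entire and contributes no finite singular point.
The polynomial part has no poles.
No finite singular points: the Taylor series at 0 converges everywhere.


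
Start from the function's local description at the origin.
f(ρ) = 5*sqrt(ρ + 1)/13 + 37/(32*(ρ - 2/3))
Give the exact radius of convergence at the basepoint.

The radius of convergence is 2/3.

Denominator factor (ρ - 2/3): pole of order 1 at 2/3, modulus 2/3.
Branch term (5/13)*sqrt(1 - ρ/(-1)): its argument vanishes at ρ = -1, a square-root branch point, modulus 1.
The radius of convergence is the smallest modulus among the singular points: 2/3.


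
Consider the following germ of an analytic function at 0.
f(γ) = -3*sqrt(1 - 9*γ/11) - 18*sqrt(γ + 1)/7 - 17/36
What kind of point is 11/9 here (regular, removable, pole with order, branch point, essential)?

The point is an algebraic (square-root) branch point.

The term (-3)*sqrt(1 - γ/(11/9)) has argument 1 - 11/9/(11/9) = 0 at 11/9: a square-root (algebraic, two-sheeted) branch point; the remaining terms are analytic or single-valued there.


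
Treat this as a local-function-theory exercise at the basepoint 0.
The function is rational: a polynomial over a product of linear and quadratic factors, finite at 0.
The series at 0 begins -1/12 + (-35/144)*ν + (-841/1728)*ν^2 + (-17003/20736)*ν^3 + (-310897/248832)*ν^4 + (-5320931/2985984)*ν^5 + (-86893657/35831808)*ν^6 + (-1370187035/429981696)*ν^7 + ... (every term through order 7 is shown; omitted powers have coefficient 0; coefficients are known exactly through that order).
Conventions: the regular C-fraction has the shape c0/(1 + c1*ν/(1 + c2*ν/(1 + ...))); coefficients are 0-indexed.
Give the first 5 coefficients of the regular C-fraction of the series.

Taylor coefficients (read off): a_0 = -1/12, a_1 = -35/144, a_2 = -841/1728, a_3 = -17003/20736, a_4 = -310897/248832.
c0 = a_0 = -1/12. Peel one level at a time: if S = 1 + c*ν/S' with S'(0) = 1, then c is the ν-coefficient of S and S' = c*ν/(S - 1).
S_1 = c0/f = 1 + (-35/12)*ν + (8/3)*ν^2 + ...; c1 = -35/12.
S_2 = c1*ν/(S_1 - 1) = 1 + (32/35)*ν + (779/1225)*ν^2 + ...; c2 = 32/35.
S_3 = c2*ν/(S_2 - 1) = 1 + (-779/1120)*ν + (113/1024)*ν^2 + ...; c3 = -779/1120.
S_4 = c3*ν/(S_3 - 1) = 1 + (3955/24928)*ν + ...; c4 = 3955/24928.

The regular C-fraction coefficients are [-1/12, -35/12, 32/35, -779/1120, 3955/24928].


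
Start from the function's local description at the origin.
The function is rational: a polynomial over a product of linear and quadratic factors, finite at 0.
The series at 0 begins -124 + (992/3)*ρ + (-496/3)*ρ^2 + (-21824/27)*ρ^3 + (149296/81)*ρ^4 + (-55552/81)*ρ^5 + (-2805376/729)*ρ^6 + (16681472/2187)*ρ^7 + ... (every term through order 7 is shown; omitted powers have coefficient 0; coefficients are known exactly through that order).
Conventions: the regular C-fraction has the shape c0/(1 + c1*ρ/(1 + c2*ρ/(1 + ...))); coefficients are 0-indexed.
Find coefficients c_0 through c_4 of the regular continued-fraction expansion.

The regular C-fraction coefficients are [-124, 8/3, -13/6, 97/78, -162/1261].

Taylor coefficients (read off): a_0 = -124, a_1 = 992/3, a_2 = -496/3, a_3 = -21824/27, a_4 = 149296/81.
c0 = a_0 = -124. Peel one level at a time: if S = 1 + c*ρ/S' with S'(0) = 1, then c is the ρ-coefficient of S and S' = c*ρ/(S - 1).
S_1 = c0/f = 1 + (8/3)*ρ + (52/9)*ρ^2 + ...; c1 = 8/3.
S_2 = c1*ρ/(S_1 - 1) = 1 + (-13/6)*ρ + (97/36)*ρ^2 + ...; c2 = -13/6.
S_3 = c2*ρ/(S_2 - 1) = 1 + (97/78)*ρ + (27/169)*ρ^2 + ...; c3 = 97/78.
S_4 = c3*ρ/(S_3 - 1) = 1 + (-162/1261)*ρ + ...; c4 = -162/1261.


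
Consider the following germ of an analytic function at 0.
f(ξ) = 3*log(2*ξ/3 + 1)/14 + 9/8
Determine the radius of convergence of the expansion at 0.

The radius of convergence is 3/2.

Branch term (3/14)*log(1 - ξ/(-3/2)): its argument vanishes at ξ = -3/2, a logarithmic branch point, modulus 3/2.
The radius of convergence is the smallest modulus among the singular points: 3/2.


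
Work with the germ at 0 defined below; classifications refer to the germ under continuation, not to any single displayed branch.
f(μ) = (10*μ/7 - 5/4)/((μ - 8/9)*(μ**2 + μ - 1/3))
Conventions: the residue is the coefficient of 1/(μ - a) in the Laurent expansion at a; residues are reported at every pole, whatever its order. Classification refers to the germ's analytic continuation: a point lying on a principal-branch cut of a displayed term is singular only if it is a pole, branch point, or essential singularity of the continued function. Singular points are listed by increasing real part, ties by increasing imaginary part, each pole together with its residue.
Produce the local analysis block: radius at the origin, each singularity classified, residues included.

Radius of convergence at 0: -1/2 + (1/6)*sqrt(21).
At -1/2 - (1/6)*sqrt(21): a pole of order 1; residue -45/6104 - (8595/42728)*sqrt(21).
At -1/2 + (1/6)*sqrt(21): a pole of order 1; residue -45/6104 + (8595/42728)*sqrt(21).
At 8/9: a pole of order 1; residue 45/3052.


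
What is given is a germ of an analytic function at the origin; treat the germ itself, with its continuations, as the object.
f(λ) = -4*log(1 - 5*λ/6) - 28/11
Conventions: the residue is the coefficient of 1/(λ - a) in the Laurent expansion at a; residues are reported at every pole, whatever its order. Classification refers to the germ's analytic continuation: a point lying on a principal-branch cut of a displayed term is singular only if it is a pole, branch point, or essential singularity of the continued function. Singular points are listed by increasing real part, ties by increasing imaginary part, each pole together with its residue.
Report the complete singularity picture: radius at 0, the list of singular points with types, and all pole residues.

Radius of convergence at 0: 6/5.
At 6/5: a logarithmic branch point.

Branch term (-4)*log(1 - λ/(6/5)): its argument vanishes at λ = 6/5, a logarithmic branch point, modulus 6/5.
The radius of convergence is the smallest modulus among the singular points: 6/5.


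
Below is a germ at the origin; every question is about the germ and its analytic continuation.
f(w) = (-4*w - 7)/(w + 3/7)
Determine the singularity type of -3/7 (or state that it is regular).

The point is a pole of order 1.

The denominator factor w + 3/7 vanishes at -3/7 and appears to the power 1; the numerator there equals -37/7, nonzero, and no other factor vanishes.
Hence a pole whose order is the multiplicity, 1.


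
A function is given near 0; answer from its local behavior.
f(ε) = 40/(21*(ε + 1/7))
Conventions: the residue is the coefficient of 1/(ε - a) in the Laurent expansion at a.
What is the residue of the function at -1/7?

At the order-1 pole -1/7 set g(ε) = (ε - (-1/7))*f(ε) = 40/21.
Simple pole: residue = g(a) at a = -1/7, which is 40/21.

The residue is 40/21.


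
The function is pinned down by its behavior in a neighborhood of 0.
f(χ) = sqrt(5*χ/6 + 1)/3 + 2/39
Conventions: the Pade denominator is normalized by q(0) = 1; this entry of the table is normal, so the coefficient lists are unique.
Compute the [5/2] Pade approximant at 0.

The Pade approximant has numerator coefficients [5/13, 1805/3276, 4325/19656, 625/36288, -3125/3483648, 3125/41803776]; denominator coefficients [1, 15/14, 25/96].

Taylor coefficients needed (expand at 0): a_0 = 5/13, a_1 = 5/36, a_2 = -25/864, a_3 = 125/10368, a_4 = -3125/497664, a_5 = 21875/5971968, a_6 = -109375/47775744, a_7 = 859375/573308928.
Write the denominator as Q(χ) = 1 + q1*χ + q2*χ^2. Requiring Q*f - P = O(χ^8) with deg P <= 5 kills the coefficients of χ^6..χ^7 in Q*f:
  χ^6: a_6 + q1*a_5 + q2*a_4 = 0, i.e. -109375/47775744 + (21875/5971968)*q1 + (-3125/497664)*q2 = 0.
  χ^7: a_7 + q1*a_6 + q2*a_5 = 0, i.e. 859375/573308928 + (-109375/47775744)*q1 + (21875/5971968)*q2 = 0.
Solving this linear system: q1 = 15/14, q2 = 25/96.
The numerator is Q*f truncated at degree 5: P0 = a_0 = 5/13; P1 = a_1 + q1*a_0 = 1805/3276; P2 = a_2 + q1*a_1 + q2*a_0 = 4325/19656; P3 = a_3 + q1*a_2 + q2*a_1 = 625/36288; P4 = a_4 + q1*a_3 + q2*a_2 = -3125/3483648; P5 = a_5 + q1*a_4 + q2*a_3 = 3125/41803776.


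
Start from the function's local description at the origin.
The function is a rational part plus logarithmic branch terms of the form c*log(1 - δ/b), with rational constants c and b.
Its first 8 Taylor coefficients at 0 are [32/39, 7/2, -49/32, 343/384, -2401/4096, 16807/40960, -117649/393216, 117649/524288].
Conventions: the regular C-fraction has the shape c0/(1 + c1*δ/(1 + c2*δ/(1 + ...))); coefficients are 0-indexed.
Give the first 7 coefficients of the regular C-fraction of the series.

Taylor coefficients (read off): a_0 = 32/39, a_1 = 7/2, a_2 = -49/32, a_3 = 343/384, a_4 = -2401/4096, a_5 = 16807/40960, a_6 = -117649/393216.
c0 = a_0 = 32/39. Peel one level at a time: if S = 1 + c*δ/S' with S'(0) = 1, then c is the δ-coefficient of S and S' = c*δ/(S - 1).
S_1 = c0/f = 1 + (-273/64)*δ + (82173/4096)*δ^2 + ...; c1 = -273/64.
S_2 = c1*δ/(S_1 - 1) = 1 + (301/64)*δ + (-49/768)*δ^2 + ...; c2 = 301/64.
S_3 = c2*δ/(S_2 - 1) = 1 + (7/516)*δ + (-6125/1065024)*δ^2 + ...; c3 = 7/516.
S_4 = c3*δ/(S_3 - 1) = 1 + (875/2064)*δ + (-49/960)*δ^2 + ...; c4 = 875/2064.
S_5 = c4*δ/(S_4 - 1) = 1 + (301/2500)*δ + (-954471/25000000)*δ^2 + ...; c5 = 301/2500.
S_6 = c5*δ/(S_5 - 1) = 1 + (3171/10000)*δ + ...; c6 = 3171/10000.

The regular C-fraction coefficients are [32/39, -273/64, 301/64, 7/516, 875/2064, 301/2500, 3171/10000].


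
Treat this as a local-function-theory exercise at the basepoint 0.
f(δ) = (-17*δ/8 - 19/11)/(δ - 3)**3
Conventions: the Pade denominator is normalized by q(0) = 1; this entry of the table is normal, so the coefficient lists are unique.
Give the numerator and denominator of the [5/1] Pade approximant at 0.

Taylor coefficients needed (expand at 0): a_0 = 19/297, a_1 = 113/792, a_2 = 865/7128, a_3 = 2443/32076, a_4 = 1315/32076, a_5 = 3869/192456, a_6 = 16037/1732104.
Write the denominator as Q(δ) = 1 + q1*δ. Requiring Q*f - P = O(δ^7) with deg P <= 5 kills the coefficients of δ^6..δ^6 in Q*f:
  δ^6: a_6 + q1*a_5 = 0, i.e. 16037/1732104 + (3869/192456)*q1 = 0.
Solving this linear system: q1 = -16037/34821.
The numerator is Q*f truncated at degree 5: P0 = a_0 = 19/297; P1 = a_1 + q1*a_0 = 9366695/82734696; P2 = a_2 + q1*a_1 = 191813/3447279; P3 = a_3 + q1*a_2 = 5031929/248204088; P4 = a_4 + q1*a_3 = 1652806/279229599; P5 = a_5 + q1*a_4 = 2730173/2233836792.

The Pade approximant has numerator coefficients [19/297, 9366695/82734696, 191813/3447279, 5031929/248204088, 1652806/279229599, 2730173/2233836792]; denominator coefficients [1, -16037/34821].


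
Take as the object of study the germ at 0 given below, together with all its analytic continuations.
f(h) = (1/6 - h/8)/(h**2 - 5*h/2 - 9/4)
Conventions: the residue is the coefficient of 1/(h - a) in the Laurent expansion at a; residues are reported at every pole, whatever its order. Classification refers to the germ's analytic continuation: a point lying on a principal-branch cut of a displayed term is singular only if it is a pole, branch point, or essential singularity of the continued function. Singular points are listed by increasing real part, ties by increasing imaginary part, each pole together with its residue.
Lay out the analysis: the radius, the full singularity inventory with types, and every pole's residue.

Radius of convergence at 0: -5/4 + (1/4)*sqrt(61).
At 5/4 - (1/4)*sqrt(61): a pole of order 1; residue -1/16 - (1/2928)*sqrt(61).
At 5/4 + (1/4)*sqrt(61): a pole of order 1; residue -1/16 + (1/2928)*sqrt(61).

Denominator factor (h**2 - 5*h/2 - 9/4): discriminant 61/4, real irrational roots 5/4 + (1/4)*sqrt(61) and 5/4 - (1/4)*sqrt(61); poles of order 1, moduli 5/4 + (1/4)*sqrt(61) and -5/4 + (1/4)*sqrt(61).
The radius of convergence is the smallest modulus among the singular points: -5/4 + (1/4)*sqrt(61).
The factor h**2 - 5*h/2 - 9/4 splits as (h - a)(h - a') with a = 5/4 - (1/4)*sqrt(61), a' = 5/4 + (1/4)*sqrt(61). At the order-1 pole a set g(h) = (h - a)*f(h) = [1/6 - h/8] / (h - a').
Simple pole: residue = g(a) at a = 5/4 - (1/4)*sqrt(61), which is -1/16 - (1/2928)*sqrt(61).
The factor h**2 - 5*h/2 - 9/4 splits as (h - a)(h - a') with a = 5/4 + (1/4)*sqrt(61), a' = 5/4 - (1/4)*sqrt(61). At the order-1 pole a set g(h) = (h - a)*f(h) = [1/6 - h/8] / (h - a').
Simple pole: residue = g(a) at a = 5/4 + (1/4)*sqrt(61), which is -1/16 + (1/2928)*sqrt(61).
List the singular points by increasing real part (a conjugate pair: the negative imaginary part first).


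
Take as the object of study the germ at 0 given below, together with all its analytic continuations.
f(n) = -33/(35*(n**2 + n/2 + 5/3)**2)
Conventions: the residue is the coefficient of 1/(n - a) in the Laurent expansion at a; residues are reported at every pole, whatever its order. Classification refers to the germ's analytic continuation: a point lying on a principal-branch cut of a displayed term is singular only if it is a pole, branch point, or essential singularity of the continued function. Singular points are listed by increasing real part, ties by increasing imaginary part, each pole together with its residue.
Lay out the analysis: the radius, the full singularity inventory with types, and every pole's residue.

Radius of convergence at 0: (1/3)*sqrt(15).
At (-1/4) - ((1/12)*sqrt(231))*i: a pole of order 2; residue -((144/18865)*sqrt(231))*i.
At (-1/4) + ((1/12)*sqrt(231))*i: a pole of order 2; residue ((144/18865)*sqrt(231))*i.

Denominator factor (n**2 + n/2 + 5/3)^2: discriminant -77/12, complex-conjugate roots (-1/4) + ((1/12)*sqrt(231))*i and (-1/4) - ((1/12)*sqrt(231))*i; poles of order 2, moduli (1/3)*sqrt(15) and (1/3)*sqrt(15).
The radius of convergence is the smallest modulus among the singular points: (1/3)*sqrt(15).
The factor n**2 + n/2 + 5/3 splits as (n - a)(n - a') with a = (-1/4) - ((1/12)*sqrt(231))*i, a' = (-1/4) + ((1/12)*sqrt(231))*i. At the order-2 pole a set g(n) = (n - a)^2*f(n) = [-33/35] / (n - a')^2.
Order-2 pole: residue = g'(a); g'((-1/4) - ((1/12)*sqrt(231))*i) = -((144/18865)*sqrt(231))*i, so the residue is -((144/18865)*sqrt(231))*i.
The factor n**2 + n/2 + 5/3 splits as (n - a)(n - a') with a = (-1/4) + ((1/12)*sqrt(231))*i, a' = (-1/4) - ((1/12)*sqrt(231))*i. At the order-2 pole a set g(n) = (n - a)^2*f(n) = [-33/35] / (n - a')^2.
Order-2 pole: residue = g'(a); g'((-1/4) + ((1/12)*sqrt(231))*i) = ((144/18865)*sqrt(231))*i, so the residue is ((144/18865)*sqrt(231))*i.
List the singular points by increasing real part (a conjugate pair: the negative imaginary part first).


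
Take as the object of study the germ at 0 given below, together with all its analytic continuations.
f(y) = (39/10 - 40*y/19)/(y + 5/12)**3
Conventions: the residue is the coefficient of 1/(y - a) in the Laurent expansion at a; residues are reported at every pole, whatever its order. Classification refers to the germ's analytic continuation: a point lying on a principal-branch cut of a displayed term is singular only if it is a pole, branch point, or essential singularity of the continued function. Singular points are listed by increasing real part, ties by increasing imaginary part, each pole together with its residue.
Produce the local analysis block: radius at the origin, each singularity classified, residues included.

Denominator factor (y + 5/12)^3: pole of order 3 at -5/12, modulus 5/12.
The radius of convergence is the smallest modulus among the singular points: 5/12.
At the order-3 pole -5/12 set g(y) = (y - (-5/12))^3*f(y) = 39/10 - 40*y/19.
Order-3 pole: residue = g''(a)/2; g''(-5/12) = 0, so the residue is 0.

Radius of convergence at 0: 5/12.
At -5/12: a pole of order 3; residue 0.


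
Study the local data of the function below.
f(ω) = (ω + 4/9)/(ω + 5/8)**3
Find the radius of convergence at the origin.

Denominator factor (ω + 5/8)^3: pole of order 3 at -5/8, modulus 5/8.
The radius of convergence is the smallest modulus among the singular points: 5/8.

The radius of convergence is 5/8.


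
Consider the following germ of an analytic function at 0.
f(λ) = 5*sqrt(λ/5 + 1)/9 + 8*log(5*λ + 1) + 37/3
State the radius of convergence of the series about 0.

The radius of convergence is 1/5.

Branch term (5/9)*sqrt(1 - λ/(-5)): its argument vanishes at λ = -5, a square-root branch point, modulus 5.
Branch term (8)*log(1 - λ/(-1/5)): its argument vanishes at λ = -1/5, a logarithmic branch point, modulus 1/5.
The radius of convergence is the smallest modulus among the singular points: 1/5.


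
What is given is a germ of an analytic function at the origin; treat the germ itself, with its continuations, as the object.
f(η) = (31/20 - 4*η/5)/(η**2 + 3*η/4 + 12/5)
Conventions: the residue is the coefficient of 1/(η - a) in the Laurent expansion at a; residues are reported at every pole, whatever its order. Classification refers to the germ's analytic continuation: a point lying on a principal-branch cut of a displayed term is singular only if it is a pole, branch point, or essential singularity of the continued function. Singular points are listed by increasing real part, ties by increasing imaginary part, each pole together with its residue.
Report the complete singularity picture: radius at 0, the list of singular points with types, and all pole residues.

Radius of convergence at 0: (2/5)*sqrt(15).
At (-3/8) - ((1/40)*sqrt(3615))*i: a pole of order 1; residue (-2/5) + ((37/3615)*sqrt(3615))*i.
At (-3/8) + ((1/40)*sqrt(3615))*i: a pole of order 1; residue (-2/5) - ((37/3615)*sqrt(3615))*i.

Denominator factor (η**2 + 3*η/4 + 12/5): discriminant -723/80, complex-conjugate roots (-3/8) + ((1/40)*sqrt(3615))*i and (-3/8) - ((1/40)*sqrt(3615))*i; poles of order 1, moduli (2/5)*sqrt(15) and (2/5)*sqrt(15).
The radius of convergence is the smallest modulus among the singular points: (2/5)*sqrt(15).
The factor η**2 + 3*η/4 + 12/5 splits as (η - a)(η - a') with a = (-3/8) - ((1/40)*sqrt(3615))*i, a' = (-3/8) + ((1/40)*sqrt(3615))*i. At the order-1 pole a set g(η) = (η - a)*f(η) = [31/20 - 4*η/5] / (η - a').
Simple pole: residue = g(a) at a = (-3/8) - ((1/40)*sqrt(3615))*i, which is (-2/5) + ((37/3615)*sqrt(3615))*i.
The factor η**2 + 3*η/4 + 12/5 splits as (η - a)(η - a') with a = (-3/8) + ((1/40)*sqrt(3615))*i, a' = (-3/8) - ((1/40)*sqrt(3615))*i. At the order-1 pole a set g(η) = (η - a)*f(η) = [31/20 - 4*η/5] / (η - a').
Simple pole: residue = g(a) at a = (-3/8) + ((1/40)*sqrt(3615))*i, which is (-2/5) - ((37/3615)*sqrt(3615))*i.
List the singular points by increasing real part (a conjugate pair: the negative imaginary part first).


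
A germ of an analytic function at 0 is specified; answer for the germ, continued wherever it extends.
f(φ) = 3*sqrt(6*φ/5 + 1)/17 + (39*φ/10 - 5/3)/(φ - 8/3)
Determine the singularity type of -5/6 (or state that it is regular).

The term (3/17)*sqrt(1 - φ/(-5/6)) has argument 1 - -5/6/(-5/6) = 0 at -5/6: a square-root (algebraic, two-sheeted) branch point; the remaining terms are analytic or single-valued there.

The point is an algebraic (square-root) branch point.


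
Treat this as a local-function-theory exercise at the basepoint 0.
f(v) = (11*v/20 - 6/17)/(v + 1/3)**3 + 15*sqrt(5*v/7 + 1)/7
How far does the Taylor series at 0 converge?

The radius of convergence is 1/3.

Denominator factor (v + 1/3)^3: pole of order 3 at -1/3, modulus 1/3.
Branch term (15/7)*sqrt(1 - v/(-7/5)): its argument vanishes at v = -7/5, a square-root branch point, modulus 7/5.
The radius of convergence is the smallest modulus among the singular points: 1/3.


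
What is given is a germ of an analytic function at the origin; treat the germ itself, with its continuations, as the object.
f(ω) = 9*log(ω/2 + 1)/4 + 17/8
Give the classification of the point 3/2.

There is no denominator, hence no pole anywhere.
Branch term log(1 - ω/(-2)): argument at 3/2 is 7/4, nonzero, so 3/2 is not its branch point (a point on a principal cut is still regular for the continued germ).
So the germ continues analytically to 3/2.

The point is a regular point.


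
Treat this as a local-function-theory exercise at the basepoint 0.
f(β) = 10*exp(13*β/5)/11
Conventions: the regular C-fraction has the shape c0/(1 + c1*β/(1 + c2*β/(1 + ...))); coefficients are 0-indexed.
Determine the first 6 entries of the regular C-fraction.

Taylor coefficients (expand at 0): a_0 = 10/11, a_1 = 26/11, a_2 = 169/55, a_3 = 2197/825, a_4 = 28561/16500, a_5 = 371293/412500.
c0 = a_0 = 10/11. Peel one level at a time: if S = 1 + c*β/S' with S'(0) = 1, then c is the β-coefficient of S and S' = c*β/(S - 1).
S_1 = c0/f = 1 + (-13/5)*β + (169/50)*β^2 + ...; c1 = -13/5.
S_2 = c1*β/(S_1 - 1) = 1 + (13/10)*β + (169/300)*β^2 + ...; c2 = 13/10.
S_3 = c2*β/(S_2 - 1) = 1 + (-13/30)*β + (169/900)*β^2 + ...; c3 = -13/30.
S_4 = c3*β/(S_3 - 1) = 1 + (13/30)*β + (169/1500)*β^2 + ...; c4 = 13/30.
S_5 = c4*β/(S_4 - 1) = 1 + (-13/50)*β + ...; c5 = -13/50.

The regular C-fraction coefficients are [10/11, -13/5, 13/10, -13/30, 13/30, -13/50].


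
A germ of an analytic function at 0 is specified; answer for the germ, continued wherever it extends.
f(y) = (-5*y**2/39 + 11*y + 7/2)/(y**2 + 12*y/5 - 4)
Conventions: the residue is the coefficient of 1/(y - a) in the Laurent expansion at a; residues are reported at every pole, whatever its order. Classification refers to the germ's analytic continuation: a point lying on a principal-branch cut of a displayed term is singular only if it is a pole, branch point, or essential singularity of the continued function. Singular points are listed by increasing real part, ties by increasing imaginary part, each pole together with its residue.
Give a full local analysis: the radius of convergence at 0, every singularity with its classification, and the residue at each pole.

Denominator factor (y**2 + 12*y/5 - 4): discriminant 544/25, real irrational roots -6/5 + (2/5)*sqrt(34) and -6/5 - (2/5)*sqrt(34); poles of order 1, moduli -6/5 + (2/5)*sqrt(34) and 6/5 + (2/5)*sqrt(34).
The radius of convergence is the smallest modulus among the singular points: -6/5 + (2/5)*sqrt(34).
The factor y**2 + 12*y/5 - 4 splits as (y - a)(y - a') with a = -6/5 - (2/5)*sqrt(34), a' = -6/5 + (2/5)*sqrt(34). At the order-1 pole a set g(y) = (y - a)*f(y) = [-5*y**2/39 + 11*y + 7/2] / (y - a').
Simple pole: residue = g(a) at a = -6/5 - (2/5)*sqrt(34), which is 147/26 + (4127/10608)*sqrt(34).
The factor y**2 + 12*y/5 - 4 splits as (y - a)(y - a') with a = -6/5 + (2/5)*sqrt(34), a' = -6/5 - (2/5)*sqrt(34). At the order-1 pole a set g(y) = (y - a)*f(y) = [-5*y**2/39 + 11*y + 7/2] / (y - a').
Simple pole: residue = g(a) at a = -6/5 + (2/5)*sqrt(34), which is 147/26 - (4127/10608)*sqrt(34).
List the singular points by increasing real part (a conjugate pair: the negative imaginary part first).

Radius of convergence at 0: -6/5 + (2/5)*sqrt(34).
At -6/5 - (2/5)*sqrt(34): a pole of order 1; residue 147/26 + (4127/10608)*sqrt(34).
At -6/5 + (2/5)*sqrt(34): a pole of order 1; residue 147/26 - (4127/10608)*sqrt(34).
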